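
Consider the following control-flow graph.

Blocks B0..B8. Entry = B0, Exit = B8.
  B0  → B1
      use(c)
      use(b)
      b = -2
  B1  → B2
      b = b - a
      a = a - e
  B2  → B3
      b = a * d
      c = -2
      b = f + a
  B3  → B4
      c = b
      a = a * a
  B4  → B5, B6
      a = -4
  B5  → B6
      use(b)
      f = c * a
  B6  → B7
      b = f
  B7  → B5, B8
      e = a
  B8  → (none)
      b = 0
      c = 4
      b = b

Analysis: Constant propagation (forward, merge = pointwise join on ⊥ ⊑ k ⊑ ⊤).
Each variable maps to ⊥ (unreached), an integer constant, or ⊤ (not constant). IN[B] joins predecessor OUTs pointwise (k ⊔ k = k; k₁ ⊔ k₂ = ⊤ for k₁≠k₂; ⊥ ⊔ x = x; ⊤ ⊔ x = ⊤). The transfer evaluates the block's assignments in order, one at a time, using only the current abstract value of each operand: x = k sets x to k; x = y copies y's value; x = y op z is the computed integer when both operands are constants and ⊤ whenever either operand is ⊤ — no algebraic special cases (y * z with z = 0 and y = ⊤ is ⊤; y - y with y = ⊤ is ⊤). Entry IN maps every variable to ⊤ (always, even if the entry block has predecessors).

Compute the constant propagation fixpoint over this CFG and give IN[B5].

Answer: {a: -4, b: ⊤, c: ⊤, d: ⊤, e: ⊤, f: ⊤}

Derivation:
Per-block solution:
  B0:   IN=(all ⊤)   OUT={b:-2; rest ⊤}
  B1:   IN={b:-2; rest ⊤}   OUT=(all ⊤)
  B2:   IN=(all ⊤)   OUT={c:-2; rest ⊤}
  B3:   IN={c:-2; rest ⊤}   OUT=(all ⊤)
  B4:   IN=(all ⊤)   OUT={a:-4; rest ⊤}
  B5:   IN={a:-4; rest ⊤}   OUT={a:-4; rest ⊤}
  B6:   IN={a:-4; rest ⊤}   OUT={a:-4; rest ⊤}
  B7:   IN={a:-4; rest ⊤}   OUT={a:-4, e:-4; rest ⊤}
  B8:   IN={a:-4, e:-4; rest ⊤}   OUT={a:-4, b:0, c:4, e:-4; rest ⊤}

Merge at B5: IN[B5] = OUT[B4] ⊔ OUT[B7] = {a: -4, b: ⊤, c: ⊤, d: ⊤, e: ⊤, f: ⊤}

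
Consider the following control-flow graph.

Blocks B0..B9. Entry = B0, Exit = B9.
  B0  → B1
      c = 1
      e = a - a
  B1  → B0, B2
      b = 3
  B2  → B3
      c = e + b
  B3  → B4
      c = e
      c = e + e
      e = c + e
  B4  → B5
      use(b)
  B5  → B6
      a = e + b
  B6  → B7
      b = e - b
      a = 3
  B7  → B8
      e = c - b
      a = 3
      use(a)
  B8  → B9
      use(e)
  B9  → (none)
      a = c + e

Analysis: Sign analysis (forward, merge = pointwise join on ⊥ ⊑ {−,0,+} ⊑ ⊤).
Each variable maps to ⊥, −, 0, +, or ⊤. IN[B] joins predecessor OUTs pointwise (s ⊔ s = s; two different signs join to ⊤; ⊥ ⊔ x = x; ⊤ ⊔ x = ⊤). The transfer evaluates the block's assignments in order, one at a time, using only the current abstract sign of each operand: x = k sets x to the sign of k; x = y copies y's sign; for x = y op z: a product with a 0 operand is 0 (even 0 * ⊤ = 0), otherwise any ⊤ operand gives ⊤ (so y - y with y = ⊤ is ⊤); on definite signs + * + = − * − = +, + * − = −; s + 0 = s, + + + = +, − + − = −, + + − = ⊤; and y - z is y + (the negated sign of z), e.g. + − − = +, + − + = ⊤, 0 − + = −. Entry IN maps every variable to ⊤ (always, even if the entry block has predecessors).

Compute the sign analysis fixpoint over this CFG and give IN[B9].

Answer: {a: +, b: ⊤, c: ⊤, d: ⊤, e: ⊤, f: ⊤}

Working:
Fixpoint table:
  B0: | IN=(all ⊤) | OUT={c:+; rest ⊤}
  B1: | IN={c:+; rest ⊤} | OUT={b:+, c:+; rest ⊤}
  B2: | IN={b:+, c:+; rest ⊤} | OUT={b:+; rest ⊤}
  B3: | IN={b:+; rest ⊤} | OUT={b:+; rest ⊤}
  B4: | IN={b:+; rest ⊤} | OUT={b:+; rest ⊤}
  B5: | IN={b:+; rest ⊤} | OUT={b:+; rest ⊤}
  B6: | IN={b:+; rest ⊤} | OUT={a:+; rest ⊤}
  B7: | IN={a:+; rest ⊤} | OUT={a:+; rest ⊤}
  B8: | IN={a:+; rest ⊤} | OUT={a:+; rest ⊤}
  B9: | IN={a:+; rest ⊤} | OUT=(all ⊤)

Merge at B9: IN[B9] = OUT[B8] = {a: +, b: ⊤, c: ⊤, d: ⊤, e: ⊤, f: ⊤}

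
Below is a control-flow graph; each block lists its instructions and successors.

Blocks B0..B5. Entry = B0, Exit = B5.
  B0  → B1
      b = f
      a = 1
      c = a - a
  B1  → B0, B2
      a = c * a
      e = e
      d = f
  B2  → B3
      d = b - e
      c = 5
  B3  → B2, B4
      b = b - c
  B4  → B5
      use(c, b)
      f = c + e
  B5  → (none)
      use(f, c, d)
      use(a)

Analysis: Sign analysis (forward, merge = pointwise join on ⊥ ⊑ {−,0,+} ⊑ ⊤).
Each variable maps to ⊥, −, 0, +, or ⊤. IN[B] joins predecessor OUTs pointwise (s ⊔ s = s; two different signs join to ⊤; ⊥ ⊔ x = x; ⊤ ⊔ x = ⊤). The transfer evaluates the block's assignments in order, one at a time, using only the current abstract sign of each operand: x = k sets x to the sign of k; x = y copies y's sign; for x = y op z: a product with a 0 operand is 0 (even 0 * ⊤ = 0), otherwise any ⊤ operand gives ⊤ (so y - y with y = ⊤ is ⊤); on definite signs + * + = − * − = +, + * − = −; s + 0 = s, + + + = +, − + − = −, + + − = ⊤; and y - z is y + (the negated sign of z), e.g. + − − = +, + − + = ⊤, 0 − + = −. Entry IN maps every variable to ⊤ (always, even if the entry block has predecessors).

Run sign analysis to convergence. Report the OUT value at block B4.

Answer: {a: ⊤, b: ⊤, c: +, d: ⊤, e: ⊤, f: ⊤}

Working:
Converged values:
  B0:  IN=(all ⊤)  OUT={a:+; rest ⊤}
  B1:  IN={a:+; rest ⊤}  OUT=(all ⊤)
  B2:  IN=(all ⊤)  OUT={c:+; rest ⊤}
  B3:  IN={c:+; rest ⊤}  OUT={c:+; rest ⊤}
  B4:  IN={c:+; rest ⊤}  OUT={c:+; rest ⊤}
  B5:  IN={c:+; rest ⊤}  OUT={c:+; rest ⊤}

Merge at B4: IN[B4] = OUT[B3] = {a: ⊤, b: ⊤, c: +, d: ⊤, e: ⊤, f: ⊤}
Applying B4's transfer function to that IN value gives OUT[B4] (row B4 above).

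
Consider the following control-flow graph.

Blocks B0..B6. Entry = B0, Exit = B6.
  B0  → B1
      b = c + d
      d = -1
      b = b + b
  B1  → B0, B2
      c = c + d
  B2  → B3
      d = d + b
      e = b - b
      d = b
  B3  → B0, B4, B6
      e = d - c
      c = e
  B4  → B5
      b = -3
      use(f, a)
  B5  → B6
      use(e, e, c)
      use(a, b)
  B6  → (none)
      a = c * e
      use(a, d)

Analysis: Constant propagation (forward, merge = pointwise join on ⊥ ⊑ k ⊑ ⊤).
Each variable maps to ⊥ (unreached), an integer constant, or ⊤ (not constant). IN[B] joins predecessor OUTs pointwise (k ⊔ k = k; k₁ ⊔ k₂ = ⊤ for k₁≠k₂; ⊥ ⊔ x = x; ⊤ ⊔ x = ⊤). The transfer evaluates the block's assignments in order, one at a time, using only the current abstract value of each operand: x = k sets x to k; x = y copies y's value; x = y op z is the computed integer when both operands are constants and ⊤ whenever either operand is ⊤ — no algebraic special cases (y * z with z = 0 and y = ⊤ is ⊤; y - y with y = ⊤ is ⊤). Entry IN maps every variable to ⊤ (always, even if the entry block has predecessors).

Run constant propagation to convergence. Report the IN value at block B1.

Answer: {a: ⊤, b: ⊤, c: ⊤, d: -1, e: ⊤, f: ⊤}

Trace:
Converged values:
  B0:   IN=(all ⊤)   OUT={d:-1; rest ⊤}
  B1:   IN={d:-1; rest ⊤}   OUT={d:-1; rest ⊤}
  B2:   IN={d:-1; rest ⊤}   OUT=(all ⊤)
  B3:   IN=(all ⊤)   OUT=(all ⊤)
  B4:   IN=(all ⊤)   OUT={b:-3; rest ⊤}
  B5:   IN={b:-3; rest ⊤}   OUT={b:-3; rest ⊤}
  B6:   IN=(all ⊤)   OUT=(all ⊤)

Merge at B1: IN[B1] = OUT[B0] = {a: ⊤, b: ⊤, c: ⊤, d: -1, e: ⊤, f: ⊤}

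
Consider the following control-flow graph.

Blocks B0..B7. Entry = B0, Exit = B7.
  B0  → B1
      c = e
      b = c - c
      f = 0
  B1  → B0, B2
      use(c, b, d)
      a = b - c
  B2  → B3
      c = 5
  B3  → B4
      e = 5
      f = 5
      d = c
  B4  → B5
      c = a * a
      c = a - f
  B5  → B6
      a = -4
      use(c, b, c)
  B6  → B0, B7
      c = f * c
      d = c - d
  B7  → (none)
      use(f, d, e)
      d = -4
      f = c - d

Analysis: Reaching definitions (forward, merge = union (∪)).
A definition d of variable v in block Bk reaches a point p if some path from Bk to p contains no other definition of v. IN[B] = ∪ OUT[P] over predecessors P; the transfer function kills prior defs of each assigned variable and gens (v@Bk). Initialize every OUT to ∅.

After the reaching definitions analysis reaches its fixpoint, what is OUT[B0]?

Converged values:
  B0: | IN={a@B1, a@B5, b@B0, c@B0, c@B6, d@B6, e@B3, f@B0, f@B3} | OUT={a@B1, a@B5, b@B0, c@B0, d@B6, e@B3, f@B0}
  B1: | IN={a@B1, a@B5, b@B0, c@B0, d@B6, e@B3, f@B0} | OUT={a@B1, b@B0, c@B0, d@B6, e@B3, f@B0}
  B2: | IN={a@B1, b@B0, c@B0, d@B6, e@B3, f@B0} | OUT={a@B1, b@B0, c@B2, d@B6, e@B3, f@B0}
  B3: | IN={a@B1, b@B0, c@B2, d@B6, e@B3, f@B0} | OUT={a@B1, b@B0, c@B2, d@B3, e@B3, f@B3}
  B4: | IN={a@B1, b@B0, c@B2, d@B3, e@B3, f@B3} | OUT={a@B1, b@B0, c@B4, d@B3, e@B3, f@B3}
  B5: | IN={a@B1, b@B0, c@B4, d@B3, e@B3, f@B3} | OUT={a@B5, b@B0, c@B4, d@B3, e@B3, f@B3}
  B6: | IN={a@B5, b@B0, c@B4, d@B3, e@B3, f@B3} | OUT={a@B5, b@B0, c@B6, d@B6, e@B3, f@B3}
  B7: | IN={a@B5, b@B0, c@B6, d@B6, e@B3, f@B3} | OUT={a@B5, b@B0, c@B6, d@B7, e@B3, f@B7}

Merge at B0 (entry node, so the boundary value {} is joined with the incoming edge(s)): IN[B0] = {} ⊔ OUT[B1] ⊔ OUT[B6] = {a@B1, a@B5, b@B0, c@B0, c@B6, d@B6, e@B3, f@B0, f@B3}
Applying B0's transfer function to that IN value gives OUT[B0] (row B0 above).

Answer: {a@B1, a@B5, b@B0, c@B0, d@B6, e@B3, f@B0}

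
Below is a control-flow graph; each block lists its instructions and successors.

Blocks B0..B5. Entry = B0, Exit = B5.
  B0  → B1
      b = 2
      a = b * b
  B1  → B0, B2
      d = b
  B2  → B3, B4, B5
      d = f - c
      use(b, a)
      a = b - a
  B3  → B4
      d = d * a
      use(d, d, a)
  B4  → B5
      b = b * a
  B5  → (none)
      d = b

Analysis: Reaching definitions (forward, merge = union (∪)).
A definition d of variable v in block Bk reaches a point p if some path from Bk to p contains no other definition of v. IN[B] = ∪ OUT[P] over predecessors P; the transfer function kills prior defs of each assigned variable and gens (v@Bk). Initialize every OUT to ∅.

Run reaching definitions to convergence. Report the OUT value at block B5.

Per-block solution:
  B0:  IN={a@B0, b@B0, d@B1}  OUT={a@B0, b@B0, d@B1}
  B1:  IN={a@B0, b@B0, d@B1}  OUT={a@B0, b@B0, d@B1}
  B2:  IN={a@B0, b@B0, d@B1}  OUT={a@B2, b@B0, d@B2}
  B3:  IN={a@B2, b@B0, d@B2}  OUT={a@B2, b@B0, d@B3}
  B4:  IN={a@B2, b@B0, d@B2, d@B3}  OUT={a@B2, b@B4, d@B2, d@B3}
  B5:  IN={a@B2, b@B0, b@B4, d@B2, d@B3}  OUT={a@B2, b@B0, b@B4, d@B5}

Merge at B5: IN[B5] = OUT[B2] ⊔ OUT[B4] = {a@B2, b@B0, b@B4, d@B2, d@B3}
Applying B5's transfer function to that IN value gives OUT[B5] (row B5 above).

Answer: {a@B2, b@B0, b@B4, d@B5}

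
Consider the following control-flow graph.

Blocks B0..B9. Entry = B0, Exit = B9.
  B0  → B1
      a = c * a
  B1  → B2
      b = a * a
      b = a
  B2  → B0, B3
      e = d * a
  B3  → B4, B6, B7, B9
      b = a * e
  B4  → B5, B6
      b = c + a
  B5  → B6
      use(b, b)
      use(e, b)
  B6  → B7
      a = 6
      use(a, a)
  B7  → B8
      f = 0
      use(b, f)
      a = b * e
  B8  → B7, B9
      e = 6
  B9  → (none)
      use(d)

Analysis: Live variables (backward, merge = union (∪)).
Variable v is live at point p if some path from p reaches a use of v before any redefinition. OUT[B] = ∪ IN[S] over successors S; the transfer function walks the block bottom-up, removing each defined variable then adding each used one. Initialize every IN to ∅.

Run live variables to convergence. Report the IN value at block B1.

Answer: {a, c, d}

Trace:
Converged values:
  B0:   IN={a, c, d}   OUT={a, c, d}
  B1:   IN={a, c, d}   OUT={a, c, d}
  B2:   IN={a, c, d}   OUT={a, c, d, e}
  B3:   IN={a, c, d, e}   OUT={a, b, c, d, e}
  B4:   IN={a, c, d, e}   OUT={b, d, e}
  B5:   IN={b, d, e}   OUT={b, d, e}
  B6:   IN={b, d, e}   OUT={b, d, e}
  B7:   IN={b, d, e}   OUT={b, d}
  B8:   IN={b, d}   OUT={b, d, e}
  B9:   IN={d}   OUT={}

Merge at B1: OUT[B1] = IN[B2] = {a, c, d}
Applying B1's transfer function to that OUT value gives IN[B1] (row B1 above).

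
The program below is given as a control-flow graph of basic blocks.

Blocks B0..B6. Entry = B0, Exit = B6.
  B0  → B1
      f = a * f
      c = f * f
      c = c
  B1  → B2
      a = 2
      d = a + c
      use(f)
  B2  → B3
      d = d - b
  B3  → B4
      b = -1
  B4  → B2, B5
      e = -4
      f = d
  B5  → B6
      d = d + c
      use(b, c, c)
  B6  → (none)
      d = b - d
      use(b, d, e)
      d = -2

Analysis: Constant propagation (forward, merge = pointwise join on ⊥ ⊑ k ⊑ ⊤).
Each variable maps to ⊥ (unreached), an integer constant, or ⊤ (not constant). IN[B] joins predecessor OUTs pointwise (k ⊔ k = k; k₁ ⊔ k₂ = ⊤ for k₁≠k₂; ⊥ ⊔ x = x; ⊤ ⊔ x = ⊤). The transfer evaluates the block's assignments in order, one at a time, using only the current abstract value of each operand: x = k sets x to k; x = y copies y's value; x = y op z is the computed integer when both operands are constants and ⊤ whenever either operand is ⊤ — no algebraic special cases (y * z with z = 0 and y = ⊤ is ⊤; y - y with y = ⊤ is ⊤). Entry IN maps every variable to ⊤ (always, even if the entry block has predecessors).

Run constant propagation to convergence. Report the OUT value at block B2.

Fixpoint table:
  B0:   IN=(all ⊤)   OUT=(all ⊤)
  B1:   IN=(all ⊤)   OUT={a:2; rest ⊤}
  B2:   IN={a:2; rest ⊤}   OUT={a:2; rest ⊤}
  B3:   IN={a:2; rest ⊤}   OUT={a:2, b:-1; rest ⊤}
  B4:   IN={a:2, b:-1; rest ⊤}   OUT={a:2, b:-1, e:-4; rest ⊤}
  B5:   IN={a:2, b:-1, e:-4; rest ⊤}   OUT={a:2, b:-1, e:-4; rest ⊤}
  B6:   IN={a:2, b:-1, e:-4; rest ⊤}   OUT={a:2, b:-1, d:-2, e:-4; rest ⊤}

Merge at B2: IN[B2] = OUT[B1] ⊔ OUT[B4] = {a: 2, b: ⊤, c: ⊤, d: ⊤, e: ⊤, f: ⊤}
Applying B2's transfer function to that IN value gives OUT[B2] (row B2 above).

Answer: {a: 2, b: ⊤, c: ⊤, d: ⊤, e: ⊤, f: ⊤}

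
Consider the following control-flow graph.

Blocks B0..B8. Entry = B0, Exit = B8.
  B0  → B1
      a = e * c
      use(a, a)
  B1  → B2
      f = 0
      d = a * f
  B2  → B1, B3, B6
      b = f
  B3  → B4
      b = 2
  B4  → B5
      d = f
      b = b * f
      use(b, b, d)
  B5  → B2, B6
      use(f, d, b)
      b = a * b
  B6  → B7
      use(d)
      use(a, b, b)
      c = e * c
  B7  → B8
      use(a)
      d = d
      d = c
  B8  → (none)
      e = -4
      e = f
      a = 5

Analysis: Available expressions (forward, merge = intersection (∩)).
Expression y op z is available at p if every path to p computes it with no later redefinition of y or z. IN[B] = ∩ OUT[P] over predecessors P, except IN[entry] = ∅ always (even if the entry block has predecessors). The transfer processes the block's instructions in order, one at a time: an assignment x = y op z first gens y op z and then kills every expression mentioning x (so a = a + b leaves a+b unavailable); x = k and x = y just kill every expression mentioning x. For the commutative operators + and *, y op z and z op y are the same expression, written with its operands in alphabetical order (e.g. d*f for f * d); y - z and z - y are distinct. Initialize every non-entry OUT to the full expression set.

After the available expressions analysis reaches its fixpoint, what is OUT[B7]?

Answer: {a*f}

Working:
Per-block solution:
  B0: | IN={} | OUT={c*e}
  B1: | IN={c*e} | OUT={a*f, c*e}
  B2: | IN={a*f, c*e} | OUT={a*f, c*e}
  B3: | IN={a*f, c*e} | OUT={a*f, c*e}
  B4: | IN={a*f, c*e} | OUT={a*f, c*e}
  B5: | IN={a*f, c*e} | OUT={a*f, c*e}
  B6: | IN={a*f, c*e} | OUT={a*f}
  B7: | IN={a*f} | OUT={a*f}
  B8: | IN={a*f} | OUT={}

Merge at B7: IN[B7] = OUT[B6] = {a*f}
Applying B7's transfer function to that IN value gives OUT[B7] (row B7 above).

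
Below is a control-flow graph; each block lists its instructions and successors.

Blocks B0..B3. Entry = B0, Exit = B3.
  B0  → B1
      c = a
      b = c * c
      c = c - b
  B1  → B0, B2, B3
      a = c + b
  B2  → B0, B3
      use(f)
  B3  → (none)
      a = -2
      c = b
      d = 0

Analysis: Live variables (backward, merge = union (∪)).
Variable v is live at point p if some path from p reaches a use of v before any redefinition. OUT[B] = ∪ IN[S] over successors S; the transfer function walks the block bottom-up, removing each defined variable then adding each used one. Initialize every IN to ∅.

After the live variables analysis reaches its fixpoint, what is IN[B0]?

Converged values:
  B0:  IN={a, f}  OUT={b, c, f}
  B1:  IN={b, c, f}  OUT={a, b, f}
  B2:  IN={a, b, f}  OUT={a, b, f}
  B3:  IN={b}  OUT={}

Merge at B0: OUT[B0] = IN[B1] = {b, c, f}
Applying B0's transfer function to that OUT value gives IN[B0] (row B0 above).

Answer: {a, f}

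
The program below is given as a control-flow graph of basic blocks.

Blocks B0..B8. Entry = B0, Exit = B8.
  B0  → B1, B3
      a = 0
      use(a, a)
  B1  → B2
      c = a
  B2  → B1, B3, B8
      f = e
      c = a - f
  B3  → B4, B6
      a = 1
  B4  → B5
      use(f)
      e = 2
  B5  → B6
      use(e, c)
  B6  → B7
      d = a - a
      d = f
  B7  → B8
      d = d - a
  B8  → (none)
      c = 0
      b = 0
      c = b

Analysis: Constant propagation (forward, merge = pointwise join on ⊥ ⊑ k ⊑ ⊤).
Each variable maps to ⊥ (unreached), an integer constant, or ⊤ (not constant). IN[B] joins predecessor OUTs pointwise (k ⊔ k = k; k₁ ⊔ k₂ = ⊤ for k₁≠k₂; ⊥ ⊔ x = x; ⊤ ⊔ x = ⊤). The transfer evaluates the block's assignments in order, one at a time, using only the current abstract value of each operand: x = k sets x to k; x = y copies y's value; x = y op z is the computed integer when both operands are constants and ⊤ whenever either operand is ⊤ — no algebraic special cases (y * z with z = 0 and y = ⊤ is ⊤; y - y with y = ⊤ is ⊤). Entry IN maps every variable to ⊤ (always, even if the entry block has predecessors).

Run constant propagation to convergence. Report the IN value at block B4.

Answer: {a: 1, b: ⊤, c: ⊤, d: ⊤, e: ⊤, f: ⊤}

Working:
Fixpoint table:
  B0: | IN=(all ⊤) | OUT={a:0; rest ⊤}
  B1: | IN={a:0; rest ⊤} | OUT={a:0, c:0; rest ⊤}
  B2: | IN={a:0, c:0; rest ⊤} | OUT={a:0; rest ⊤}
  B3: | IN={a:0; rest ⊤} | OUT={a:1; rest ⊤}
  B4: | IN={a:1; rest ⊤} | OUT={a:1, e:2; rest ⊤}
  B5: | IN={a:1, e:2; rest ⊤} | OUT={a:1, e:2; rest ⊤}
  B6: | IN={a:1; rest ⊤} | OUT={a:1; rest ⊤}
  B7: | IN={a:1; rest ⊤} | OUT={a:1; rest ⊤}
  B8: | IN=(all ⊤) | OUT={b:0, c:0; rest ⊤}

Merge at B4: IN[B4] = OUT[B3] = {a: 1, b: ⊤, c: ⊤, d: ⊤, e: ⊤, f: ⊤}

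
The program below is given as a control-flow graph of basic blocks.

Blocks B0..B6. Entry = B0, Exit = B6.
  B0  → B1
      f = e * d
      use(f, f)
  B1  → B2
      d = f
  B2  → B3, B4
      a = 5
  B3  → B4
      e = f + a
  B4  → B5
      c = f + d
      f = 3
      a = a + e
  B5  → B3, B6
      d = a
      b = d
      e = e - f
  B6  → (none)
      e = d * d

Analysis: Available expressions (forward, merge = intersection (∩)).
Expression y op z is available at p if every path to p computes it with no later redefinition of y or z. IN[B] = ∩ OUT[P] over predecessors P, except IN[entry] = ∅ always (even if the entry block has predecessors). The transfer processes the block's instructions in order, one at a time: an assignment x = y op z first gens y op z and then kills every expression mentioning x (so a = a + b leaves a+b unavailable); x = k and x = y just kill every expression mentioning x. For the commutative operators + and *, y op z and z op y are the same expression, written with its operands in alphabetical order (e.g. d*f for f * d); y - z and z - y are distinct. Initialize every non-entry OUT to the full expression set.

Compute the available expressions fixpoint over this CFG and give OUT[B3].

Answer: {a+f}

Working:
Fixpoint table:
  B0: | IN={} | OUT={d*e}
  B1: | IN={d*e} | OUT={}
  B2: | IN={} | OUT={}
  B3: | IN={} | OUT={a+f}
  B4: | IN={} | OUT={}
  B5: | IN={} | OUT={}
  B6: | IN={} | OUT={d*d}

Merge at B3: IN[B3] = OUT[B2] ∩ OUT[B5] = {}
Applying B3's transfer function to that IN value gives OUT[B3] (row B3 above).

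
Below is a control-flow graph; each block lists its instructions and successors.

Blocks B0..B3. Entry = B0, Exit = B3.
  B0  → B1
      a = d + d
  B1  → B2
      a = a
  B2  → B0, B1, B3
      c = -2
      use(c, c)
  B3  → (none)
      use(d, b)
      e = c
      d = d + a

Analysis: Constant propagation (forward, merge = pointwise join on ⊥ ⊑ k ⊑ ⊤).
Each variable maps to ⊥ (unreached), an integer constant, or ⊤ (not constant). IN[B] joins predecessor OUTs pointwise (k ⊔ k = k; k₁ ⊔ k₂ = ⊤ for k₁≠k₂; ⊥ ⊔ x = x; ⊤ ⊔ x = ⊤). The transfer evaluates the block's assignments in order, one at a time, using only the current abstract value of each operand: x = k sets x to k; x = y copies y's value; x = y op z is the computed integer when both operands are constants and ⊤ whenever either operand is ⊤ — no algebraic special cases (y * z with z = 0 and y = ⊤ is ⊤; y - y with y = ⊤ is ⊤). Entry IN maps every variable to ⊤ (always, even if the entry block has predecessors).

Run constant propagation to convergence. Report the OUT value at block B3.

Converged values:
  B0:   IN=(all ⊤)   OUT=(all ⊤)
  B1:   IN=(all ⊤)   OUT=(all ⊤)
  B2:   IN=(all ⊤)   OUT={c:-2; rest ⊤}
  B3:   IN={c:-2; rest ⊤}   OUT={c:-2, e:-2; rest ⊤}

Merge at B3: IN[B3] = OUT[B2] = {a: ⊤, b: ⊤, c: -2, d: ⊤, e: ⊤, f: ⊤}
Applying B3's transfer function to that IN value gives OUT[B3] (row B3 above).

Answer: {a: ⊤, b: ⊤, c: -2, d: ⊤, e: -2, f: ⊤}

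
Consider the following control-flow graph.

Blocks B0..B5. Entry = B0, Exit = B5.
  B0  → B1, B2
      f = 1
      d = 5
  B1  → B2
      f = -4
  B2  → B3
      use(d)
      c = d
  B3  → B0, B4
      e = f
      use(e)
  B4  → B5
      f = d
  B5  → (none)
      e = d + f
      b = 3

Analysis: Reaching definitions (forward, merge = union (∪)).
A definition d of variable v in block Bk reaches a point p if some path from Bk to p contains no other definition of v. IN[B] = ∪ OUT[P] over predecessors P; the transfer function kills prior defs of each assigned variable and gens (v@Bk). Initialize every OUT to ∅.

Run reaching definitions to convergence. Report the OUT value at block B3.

Answer: {c@B2, d@B0, e@B3, f@B0, f@B1}

Derivation:
Per-block solution:
  B0:   IN={c@B2, d@B0, e@B3, f@B0, f@B1}   OUT={c@B2, d@B0, e@B3, f@B0}
  B1:   IN={c@B2, d@B0, e@B3, f@B0}   OUT={c@B2, d@B0, e@B3, f@B1}
  B2:   IN={c@B2, d@B0, e@B3, f@B0, f@B1}   OUT={c@B2, d@B0, e@B3, f@B0, f@B1}
  B3:   IN={c@B2, d@B0, e@B3, f@B0, f@B1}   OUT={c@B2, d@B0, e@B3, f@B0, f@B1}
  B4:   IN={c@B2, d@B0, e@B3, f@B0, f@B1}   OUT={c@B2, d@B0, e@B3, f@B4}
  B5:   IN={c@B2, d@B0, e@B3, f@B4}   OUT={b@B5, c@B2, d@B0, e@B5, f@B4}

Merge at B3: IN[B3] = OUT[B2] = {c@B2, d@B0, e@B3, f@B0, f@B1}
Applying B3's transfer function to that IN value gives OUT[B3] (row B3 above).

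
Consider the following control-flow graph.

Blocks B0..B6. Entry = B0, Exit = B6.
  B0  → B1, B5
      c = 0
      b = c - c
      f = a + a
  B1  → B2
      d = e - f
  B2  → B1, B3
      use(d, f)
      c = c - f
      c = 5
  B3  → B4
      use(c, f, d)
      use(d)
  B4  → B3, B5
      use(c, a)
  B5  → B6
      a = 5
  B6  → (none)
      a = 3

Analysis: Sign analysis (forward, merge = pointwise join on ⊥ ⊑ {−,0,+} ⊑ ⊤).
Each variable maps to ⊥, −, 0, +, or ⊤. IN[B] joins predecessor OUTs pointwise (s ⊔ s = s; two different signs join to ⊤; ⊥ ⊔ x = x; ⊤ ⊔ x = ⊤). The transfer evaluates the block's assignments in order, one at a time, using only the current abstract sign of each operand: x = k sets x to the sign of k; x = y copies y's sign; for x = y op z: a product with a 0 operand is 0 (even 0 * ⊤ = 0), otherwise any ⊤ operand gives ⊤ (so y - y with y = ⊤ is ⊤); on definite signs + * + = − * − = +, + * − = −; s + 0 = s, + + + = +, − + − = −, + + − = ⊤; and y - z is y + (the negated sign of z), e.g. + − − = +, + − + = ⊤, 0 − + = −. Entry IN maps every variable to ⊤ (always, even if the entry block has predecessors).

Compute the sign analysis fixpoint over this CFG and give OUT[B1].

Fixpoint table:
  B0: | IN=(all ⊤) | OUT={b:0, c:0; rest ⊤}
  B1: | IN={b:0; rest ⊤} | OUT={b:0; rest ⊤}
  B2: | IN={b:0; rest ⊤} | OUT={b:0, c:+; rest ⊤}
  B3: | IN={b:0, c:+; rest ⊤} | OUT={b:0, c:+; rest ⊤}
  B4: | IN={b:0, c:+; rest ⊤} | OUT={b:0, c:+; rest ⊤}
  B5: | IN={b:0; rest ⊤} | OUT={a:+, b:0; rest ⊤}
  B6: | IN={a:+, b:0; rest ⊤} | OUT={a:+, b:0; rest ⊤}

Merge at B1: IN[B1] = OUT[B0] ⊔ OUT[B2] = {a: ⊤, b: 0, c: ⊤, d: ⊤, e: ⊤, f: ⊤}
Applying B1's transfer function to that IN value gives OUT[B1] (row B1 above).

Answer: {a: ⊤, b: 0, c: ⊤, d: ⊤, e: ⊤, f: ⊤}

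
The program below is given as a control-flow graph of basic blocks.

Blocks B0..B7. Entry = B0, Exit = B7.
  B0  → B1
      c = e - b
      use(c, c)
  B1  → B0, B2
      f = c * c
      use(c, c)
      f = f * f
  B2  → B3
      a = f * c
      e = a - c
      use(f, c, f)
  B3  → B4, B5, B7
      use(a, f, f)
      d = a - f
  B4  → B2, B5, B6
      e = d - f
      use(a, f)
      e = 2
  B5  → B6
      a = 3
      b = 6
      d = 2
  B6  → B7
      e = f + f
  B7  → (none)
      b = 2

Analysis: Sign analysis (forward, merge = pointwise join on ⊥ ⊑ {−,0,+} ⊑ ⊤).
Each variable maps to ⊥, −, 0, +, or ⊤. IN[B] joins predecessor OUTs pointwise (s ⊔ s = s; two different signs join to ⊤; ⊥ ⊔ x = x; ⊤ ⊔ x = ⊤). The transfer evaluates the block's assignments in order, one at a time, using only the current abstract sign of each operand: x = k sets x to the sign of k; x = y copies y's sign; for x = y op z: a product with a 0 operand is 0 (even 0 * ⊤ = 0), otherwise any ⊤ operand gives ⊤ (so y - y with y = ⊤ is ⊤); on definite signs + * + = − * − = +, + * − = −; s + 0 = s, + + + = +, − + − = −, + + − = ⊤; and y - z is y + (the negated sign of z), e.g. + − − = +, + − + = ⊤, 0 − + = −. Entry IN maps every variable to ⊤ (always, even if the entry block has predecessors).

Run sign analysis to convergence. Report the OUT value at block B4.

Answer: {a: ⊤, b: ⊤, c: ⊤, d: ⊤, e: +, f: ⊤}

Working:
Converged values:
  B0:   IN=(all ⊤)   OUT=(all ⊤)
  B1:   IN=(all ⊤)   OUT=(all ⊤)
  B2:   IN=(all ⊤)   OUT=(all ⊤)
  B3:   IN=(all ⊤)   OUT=(all ⊤)
  B4:   IN=(all ⊤)   OUT={e:+; rest ⊤}
  B5:   IN=(all ⊤)   OUT={a:+, b:+, d:+; rest ⊤}
  B6:   IN=(all ⊤)   OUT=(all ⊤)
  B7:   IN=(all ⊤)   OUT={b:+; rest ⊤}

Merge at B4: IN[B4] = OUT[B3] = {a: ⊤, b: ⊤, c: ⊤, d: ⊤, e: ⊤, f: ⊤}
Applying B4's transfer function to that IN value gives OUT[B4] (row B4 above).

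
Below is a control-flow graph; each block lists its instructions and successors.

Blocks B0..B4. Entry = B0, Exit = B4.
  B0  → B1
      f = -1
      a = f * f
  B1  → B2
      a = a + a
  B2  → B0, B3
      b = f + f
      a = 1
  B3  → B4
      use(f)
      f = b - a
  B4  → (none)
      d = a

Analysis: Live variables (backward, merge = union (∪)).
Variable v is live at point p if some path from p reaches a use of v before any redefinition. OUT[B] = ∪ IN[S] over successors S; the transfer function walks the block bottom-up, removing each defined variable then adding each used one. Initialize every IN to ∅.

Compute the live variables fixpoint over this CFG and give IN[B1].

Per-block solution:
  B0: | IN={} | OUT={a, f}
  B1: | IN={a, f} | OUT={f}
  B2: | IN={f} | OUT={a, b, f}
  B3: | IN={a, b, f} | OUT={a}
  B4: | IN={a} | OUT={}

Merge at B1: OUT[B1] = IN[B2] = {f}
Applying B1's transfer function to that OUT value gives IN[B1] (row B1 above).

Answer: {a, f}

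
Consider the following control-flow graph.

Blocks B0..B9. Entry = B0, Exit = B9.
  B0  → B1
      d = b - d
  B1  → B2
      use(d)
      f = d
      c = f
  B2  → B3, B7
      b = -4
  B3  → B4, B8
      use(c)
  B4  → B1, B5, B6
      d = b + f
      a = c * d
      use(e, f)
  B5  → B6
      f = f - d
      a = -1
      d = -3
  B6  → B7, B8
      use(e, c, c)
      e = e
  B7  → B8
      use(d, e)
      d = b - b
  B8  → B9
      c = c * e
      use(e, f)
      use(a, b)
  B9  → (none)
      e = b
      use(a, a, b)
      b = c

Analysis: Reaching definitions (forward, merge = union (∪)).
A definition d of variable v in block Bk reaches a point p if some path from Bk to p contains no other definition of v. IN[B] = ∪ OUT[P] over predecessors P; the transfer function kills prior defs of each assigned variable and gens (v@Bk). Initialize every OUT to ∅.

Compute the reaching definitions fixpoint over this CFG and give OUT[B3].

Converged values:
  B0:  IN={}  OUT={d@B0}
  B1:  IN={a@B4, b@B2, c@B1, d@B0, d@B4, f@B1}  OUT={a@B4, b@B2, c@B1, d@B0, d@B4, f@B1}
  B2:  IN={a@B4, b@B2, c@B1, d@B0, d@B4, f@B1}  OUT={a@B4, b@B2, c@B1, d@B0, d@B4, f@B1}
  B3:  IN={a@B4, b@B2, c@B1, d@B0, d@B4, f@B1}  OUT={a@B4, b@B2, c@B1, d@B0, d@B4, f@B1}
  B4:  IN={a@B4, b@B2, c@B1, d@B0, d@B4, f@B1}  OUT={a@B4, b@B2, c@B1, d@B4, f@B1}
  B5:  IN={a@B4, b@B2, c@B1, d@B4, f@B1}  OUT={a@B5, b@B2, c@B1, d@B5, f@B5}
  B6:  IN={a@B4, a@B5, b@B2, c@B1, d@B4, d@B5, f@B1, f@B5}  OUT={a@B4, a@B5, b@B2, c@B1, d@B4, d@B5, e@B6, f@B1, f@B5}
  B7:  IN={a@B4, a@B5, b@B2, c@B1, d@B0, d@B4, d@B5, e@B6, f@B1, f@B5}  OUT={a@B4, a@B5, b@B2, c@B1, d@B7, e@B6, f@B1, f@B5}
  B8:  IN={a@B4, a@B5, b@B2, c@B1, d@B0, d@B4, d@B5, d@B7, e@B6, f@B1, f@B5}  OUT={a@B4, a@B5, b@B2, c@B8, d@B0, d@B4, d@B5, d@B7, e@B6, f@B1, f@B5}
  B9:  IN={a@B4, a@B5, b@B2, c@B8, d@B0, d@B4, d@B5, d@B7, e@B6, f@B1, f@B5}  OUT={a@B4, a@B5, b@B9, c@B8, d@B0, d@B4, d@B5, d@B7, e@B9, f@B1, f@B5}

Merge at B3: IN[B3] = OUT[B2] = {a@B4, b@B2, c@B1, d@B0, d@B4, f@B1}
Applying B3's transfer function to that IN value gives OUT[B3] (row B3 above).

Answer: {a@B4, b@B2, c@B1, d@B0, d@B4, f@B1}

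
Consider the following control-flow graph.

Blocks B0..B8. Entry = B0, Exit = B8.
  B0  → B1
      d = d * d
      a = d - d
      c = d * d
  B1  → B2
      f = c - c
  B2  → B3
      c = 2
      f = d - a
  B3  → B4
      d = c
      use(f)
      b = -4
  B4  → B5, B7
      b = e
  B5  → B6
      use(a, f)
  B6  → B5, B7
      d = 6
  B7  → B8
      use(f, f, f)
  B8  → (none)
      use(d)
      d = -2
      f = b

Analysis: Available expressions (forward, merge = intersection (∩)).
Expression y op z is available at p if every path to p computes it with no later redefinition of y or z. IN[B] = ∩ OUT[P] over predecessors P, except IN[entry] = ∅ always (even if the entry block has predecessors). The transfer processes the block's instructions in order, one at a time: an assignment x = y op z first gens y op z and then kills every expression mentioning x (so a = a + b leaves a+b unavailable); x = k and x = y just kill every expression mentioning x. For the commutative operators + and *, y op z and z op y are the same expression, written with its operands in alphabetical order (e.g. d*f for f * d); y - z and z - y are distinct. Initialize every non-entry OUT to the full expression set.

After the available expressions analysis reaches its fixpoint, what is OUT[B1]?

Fixpoint table:
  B0:   IN={}   OUT={d*d, d-d}
  B1:   IN={d*d, d-d}   OUT={c-c, d*d, d-d}
  B2:   IN={c-c, d*d, d-d}   OUT={d*d, d-a, d-d}
  B3:   IN={d*d, d-a, d-d}   OUT={}
  B4:   IN={}   OUT={}
  B5:   IN={}   OUT={}
  B6:   IN={}   OUT={}
  B7:   IN={}   OUT={}
  B8:   IN={}   OUT={}

Merge at B1: IN[B1] = OUT[B0] = {d*d, d-d}
Applying B1's transfer function to that IN value gives OUT[B1] (row B1 above).

Answer: {c-c, d*d, d-d}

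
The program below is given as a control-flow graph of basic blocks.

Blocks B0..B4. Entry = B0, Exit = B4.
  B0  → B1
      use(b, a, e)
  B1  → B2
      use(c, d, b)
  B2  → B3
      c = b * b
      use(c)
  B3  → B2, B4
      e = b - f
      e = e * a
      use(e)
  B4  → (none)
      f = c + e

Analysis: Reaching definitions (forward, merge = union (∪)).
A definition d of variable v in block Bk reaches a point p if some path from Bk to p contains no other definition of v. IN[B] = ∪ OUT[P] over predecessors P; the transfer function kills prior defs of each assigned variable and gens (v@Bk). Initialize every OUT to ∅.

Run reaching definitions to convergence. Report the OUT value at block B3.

Fixpoint table:
  B0:  IN={}  OUT={}
  B1:  IN={}  OUT={}
  B2:  IN={c@B2, e@B3}  OUT={c@B2, e@B3}
  B3:  IN={c@B2, e@B3}  OUT={c@B2, e@B3}
  B4:  IN={c@B2, e@B3}  OUT={c@B2, e@B3, f@B4}

Merge at B3: IN[B3] = OUT[B2] = {c@B2, e@B3}
Applying B3's transfer function to that IN value gives OUT[B3] (row B3 above).

Answer: {c@B2, e@B3}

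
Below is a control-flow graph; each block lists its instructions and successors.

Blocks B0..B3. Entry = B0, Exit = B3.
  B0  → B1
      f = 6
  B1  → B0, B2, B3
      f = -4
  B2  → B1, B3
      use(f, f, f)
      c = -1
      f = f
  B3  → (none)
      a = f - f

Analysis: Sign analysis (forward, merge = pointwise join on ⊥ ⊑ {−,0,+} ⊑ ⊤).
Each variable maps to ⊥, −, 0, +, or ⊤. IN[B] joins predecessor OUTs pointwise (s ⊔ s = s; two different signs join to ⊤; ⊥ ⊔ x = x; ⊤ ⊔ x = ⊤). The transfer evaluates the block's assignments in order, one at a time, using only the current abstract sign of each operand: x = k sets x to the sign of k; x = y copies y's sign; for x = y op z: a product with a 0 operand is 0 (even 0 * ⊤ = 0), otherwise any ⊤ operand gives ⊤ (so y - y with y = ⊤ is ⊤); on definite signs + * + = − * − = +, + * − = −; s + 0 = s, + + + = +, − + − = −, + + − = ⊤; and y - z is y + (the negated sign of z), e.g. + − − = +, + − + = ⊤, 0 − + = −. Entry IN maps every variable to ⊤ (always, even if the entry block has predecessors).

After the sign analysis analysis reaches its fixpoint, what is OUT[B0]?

Answer: {a: ⊤, b: ⊤, c: ⊤, d: ⊤, e: ⊤, f: +}

Working:
Converged values:
  B0:  IN=(all ⊤)  OUT={f:+; rest ⊤}
  B1:  IN=(all ⊤)  OUT={f:-; rest ⊤}
  B2:  IN={f:-; rest ⊤}  OUT={c:-, f:-; rest ⊤}
  B3:  IN={f:-; rest ⊤}  OUT={f:-; rest ⊤}

Merge at B0 (entry node, so the boundary value (all ⊤) is joined with the incoming edge(s)): IN[B0] = (all ⊤) ⊔ OUT[B1] = {a: ⊤, b: ⊤, c: ⊤, d: ⊤, e: ⊤, f: ⊤}
Applying B0's transfer function to that IN value gives OUT[B0] (row B0 above).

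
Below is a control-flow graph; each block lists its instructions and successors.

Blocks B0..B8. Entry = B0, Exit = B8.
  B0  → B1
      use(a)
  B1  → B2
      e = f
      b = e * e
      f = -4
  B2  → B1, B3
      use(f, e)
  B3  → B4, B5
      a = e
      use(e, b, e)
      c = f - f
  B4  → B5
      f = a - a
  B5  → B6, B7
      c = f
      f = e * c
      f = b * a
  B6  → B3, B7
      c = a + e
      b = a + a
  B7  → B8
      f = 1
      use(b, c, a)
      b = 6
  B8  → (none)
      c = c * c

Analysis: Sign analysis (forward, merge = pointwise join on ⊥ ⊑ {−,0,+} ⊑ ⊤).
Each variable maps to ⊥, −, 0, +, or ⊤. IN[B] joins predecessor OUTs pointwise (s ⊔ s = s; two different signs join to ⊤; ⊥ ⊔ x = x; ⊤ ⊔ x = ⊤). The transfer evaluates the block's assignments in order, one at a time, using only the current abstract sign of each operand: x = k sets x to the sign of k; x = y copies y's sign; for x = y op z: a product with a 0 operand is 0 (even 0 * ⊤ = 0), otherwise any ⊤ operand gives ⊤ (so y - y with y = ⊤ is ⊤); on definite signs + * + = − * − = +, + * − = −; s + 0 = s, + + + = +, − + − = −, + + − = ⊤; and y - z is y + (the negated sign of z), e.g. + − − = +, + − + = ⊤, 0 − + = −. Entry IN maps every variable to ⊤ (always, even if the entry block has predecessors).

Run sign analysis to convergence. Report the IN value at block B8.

Answer: {a: ⊤, b: +, c: ⊤, d: ⊤, e: ⊤, f: +}

Derivation:
Per-block solution:
  B0: | IN=(all ⊤) | OUT=(all ⊤)
  B1: | IN=(all ⊤) | OUT={f:-; rest ⊤}
  B2: | IN={f:-; rest ⊤} | OUT={f:-; rest ⊤}
  B3: | IN=(all ⊤) | OUT=(all ⊤)
  B4: | IN=(all ⊤) | OUT=(all ⊤)
  B5: | IN=(all ⊤) | OUT=(all ⊤)
  B6: | IN=(all ⊤) | OUT=(all ⊤)
  B7: | IN=(all ⊤) | OUT={b:+, f:+; rest ⊤}
  B8: | IN={b:+, f:+; rest ⊤} | OUT={b:+, f:+; rest ⊤}

Merge at B8: IN[B8] = OUT[B7] = {a: ⊤, b: +, c: ⊤, d: ⊤, e: ⊤, f: +}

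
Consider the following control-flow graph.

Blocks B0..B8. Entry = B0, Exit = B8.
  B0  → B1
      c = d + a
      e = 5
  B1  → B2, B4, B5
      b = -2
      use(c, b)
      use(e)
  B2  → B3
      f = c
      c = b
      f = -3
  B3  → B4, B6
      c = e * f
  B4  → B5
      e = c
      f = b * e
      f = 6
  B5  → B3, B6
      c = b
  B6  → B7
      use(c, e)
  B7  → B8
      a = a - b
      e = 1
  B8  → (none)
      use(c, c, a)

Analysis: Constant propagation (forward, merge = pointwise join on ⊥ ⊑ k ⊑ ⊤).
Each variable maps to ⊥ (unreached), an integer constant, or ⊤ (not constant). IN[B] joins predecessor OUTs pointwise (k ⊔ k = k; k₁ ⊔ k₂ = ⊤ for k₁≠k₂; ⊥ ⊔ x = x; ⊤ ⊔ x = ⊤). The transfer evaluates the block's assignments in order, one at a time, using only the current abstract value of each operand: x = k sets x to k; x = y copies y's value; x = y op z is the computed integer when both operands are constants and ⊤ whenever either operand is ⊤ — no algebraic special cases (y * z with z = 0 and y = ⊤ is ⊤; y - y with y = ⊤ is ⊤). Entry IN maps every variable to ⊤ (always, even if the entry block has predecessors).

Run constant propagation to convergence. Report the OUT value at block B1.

Answer: {a: ⊤, b: -2, c: ⊤, d: ⊤, e: 5, f: ⊤}

Derivation:
Per-block solution:
  B0:   IN=(all ⊤)   OUT={e:5; rest ⊤}
  B1:   IN={e:5; rest ⊤}   OUT={b:-2, e:5; rest ⊤}
  B2:   IN={b:-2, e:5; rest ⊤}   OUT={b:-2, c:-2, e:5, f:-3; rest ⊤}
  B3:   IN={b:-2, c:-2; rest ⊤}   OUT={b:-2; rest ⊤}
  B4:   IN={b:-2; rest ⊤}   OUT={b:-2, f:6; rest ⊤}
  B5:   IN={b:-2; rest ⊤}   OUT={b:-2, c:-2; rest ⊤}
  B6:   IN={b:-2; rest ⊤}   OUT={b:-2; rest ⊤}
  B7:   IN={b:-2; rest ⊤}   OUT={b:-2, e:1; rest ⊤}
  B8:   IN={b:-2, e:1; rest ⊤}   OUT={b:-2, e:1; rest ⊤}

Merge at B1: IN[B1] = OUT[B0] = {a: ⊤, b: ⊤, c: ⊤, d: ⊤, e: 5, f: ⊤}
Applying B1's transfer function to that IN value gives OUT[B1] (row B1 above).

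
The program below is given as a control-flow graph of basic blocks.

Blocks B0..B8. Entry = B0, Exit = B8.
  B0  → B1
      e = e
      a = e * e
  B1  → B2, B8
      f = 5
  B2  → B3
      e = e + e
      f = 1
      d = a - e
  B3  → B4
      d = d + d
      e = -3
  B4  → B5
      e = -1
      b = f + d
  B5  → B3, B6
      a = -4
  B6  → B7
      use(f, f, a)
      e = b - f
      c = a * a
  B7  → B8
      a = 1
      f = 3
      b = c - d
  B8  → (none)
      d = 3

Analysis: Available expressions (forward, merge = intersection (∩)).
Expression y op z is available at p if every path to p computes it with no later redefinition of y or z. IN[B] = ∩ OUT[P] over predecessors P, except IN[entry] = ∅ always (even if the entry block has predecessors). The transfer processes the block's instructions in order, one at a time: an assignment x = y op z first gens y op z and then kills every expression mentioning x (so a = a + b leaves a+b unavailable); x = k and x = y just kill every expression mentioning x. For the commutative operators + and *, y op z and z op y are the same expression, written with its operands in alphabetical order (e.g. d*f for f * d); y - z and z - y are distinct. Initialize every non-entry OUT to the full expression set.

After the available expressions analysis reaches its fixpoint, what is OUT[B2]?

Answer: {a-e}

Derivation:
Converged values:
  B0: | IN={} | OUT={e*e}
  B1: | IN={e*e} | OUT={e*e}
  B2: | IN={e*e} | OUT={a-e}
  B3: | IN={} | OUT={}
  B4: | IN={} | OUT={d+f}
  B5: | IN={d+f} | OUT={d+f}
  B6: | IN={d+f} | OUT={a*a, b-f, d+f}
  B7: | IN={a*a, b-f, d+f} | OUT={c-d}
  B8: | IN={} | OUT={}

Merge at B2: IN[B2] = OUT[B1] = {e*e}
Applying B2's transfer function to that IN value gives OUT[B2] (row B2 above).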